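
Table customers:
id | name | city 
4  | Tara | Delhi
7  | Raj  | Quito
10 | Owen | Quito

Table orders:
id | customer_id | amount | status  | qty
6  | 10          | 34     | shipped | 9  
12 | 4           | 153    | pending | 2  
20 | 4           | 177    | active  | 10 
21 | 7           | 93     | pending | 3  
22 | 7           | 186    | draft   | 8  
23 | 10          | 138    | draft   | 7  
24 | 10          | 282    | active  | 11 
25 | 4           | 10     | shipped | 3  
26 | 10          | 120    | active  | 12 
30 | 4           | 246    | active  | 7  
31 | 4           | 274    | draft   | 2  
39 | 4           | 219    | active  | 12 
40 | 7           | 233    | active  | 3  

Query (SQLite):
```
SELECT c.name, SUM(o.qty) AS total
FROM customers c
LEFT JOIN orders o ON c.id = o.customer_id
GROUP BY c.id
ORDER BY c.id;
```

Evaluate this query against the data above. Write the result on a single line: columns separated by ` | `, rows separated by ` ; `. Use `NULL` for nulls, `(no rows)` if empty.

Tara | 36 ; Raj | 14 ; Owen | 39

LEFT JOIN keeps every customers row; unmatched ones get NULL for orders columns.
Group by customers.id and compute SUM(o.qty). SUM over an all-NULL group is NULL.
  4: ids {12, 20, 25, 30, 31, 39} → SUM(o.qty)=36
  7: ids {21, 22, 40} → SUM(o.qty)=14
  10: ids {6, 23, 24, 26} → SUM(o.qty)=39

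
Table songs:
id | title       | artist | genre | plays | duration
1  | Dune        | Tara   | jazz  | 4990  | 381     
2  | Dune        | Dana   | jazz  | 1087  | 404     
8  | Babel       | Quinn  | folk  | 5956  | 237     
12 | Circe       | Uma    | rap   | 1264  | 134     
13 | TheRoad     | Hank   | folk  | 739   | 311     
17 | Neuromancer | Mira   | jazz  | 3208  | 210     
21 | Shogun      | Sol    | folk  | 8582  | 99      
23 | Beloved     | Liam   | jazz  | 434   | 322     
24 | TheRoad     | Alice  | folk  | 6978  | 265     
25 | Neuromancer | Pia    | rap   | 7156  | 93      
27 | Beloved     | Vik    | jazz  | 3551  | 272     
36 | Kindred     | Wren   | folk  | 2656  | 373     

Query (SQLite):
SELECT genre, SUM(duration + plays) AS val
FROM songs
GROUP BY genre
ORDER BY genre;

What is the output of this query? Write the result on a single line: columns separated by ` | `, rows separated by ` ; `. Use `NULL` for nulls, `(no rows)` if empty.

folk | 26196 ; jazz | 14859 ; rap | 8647

For each row compute duration + plays.
Group by genre; take SUM of the expression per group.
  folk: ids {8, 13, 21, 24, 36} → SUM(duration + plays)=26196
  jazz: ids {1, 2, 17, 23, 27} → SUM(duration + plays)=14859
  rap: ids {12, 25} → SUM(duration + plays)=8647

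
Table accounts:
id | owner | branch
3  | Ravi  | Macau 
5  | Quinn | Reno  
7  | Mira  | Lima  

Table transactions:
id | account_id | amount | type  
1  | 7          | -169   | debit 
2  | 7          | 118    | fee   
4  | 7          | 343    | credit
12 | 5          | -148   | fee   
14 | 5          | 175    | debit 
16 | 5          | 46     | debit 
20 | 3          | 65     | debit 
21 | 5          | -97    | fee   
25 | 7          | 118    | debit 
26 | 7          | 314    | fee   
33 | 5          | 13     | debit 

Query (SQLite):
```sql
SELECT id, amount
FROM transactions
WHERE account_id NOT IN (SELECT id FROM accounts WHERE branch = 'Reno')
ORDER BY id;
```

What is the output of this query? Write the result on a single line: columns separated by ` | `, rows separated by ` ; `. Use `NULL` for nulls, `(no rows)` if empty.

1 | -169 ; 2 | 118 ; 4 | 343 ; 20 | 65 ; 25 | 118 ; 26 | 314

Inner query: accounts.id where branch = 'Reno'.
Outer: keep transactions rows whose account_id is not in that set.
Inner query → {5}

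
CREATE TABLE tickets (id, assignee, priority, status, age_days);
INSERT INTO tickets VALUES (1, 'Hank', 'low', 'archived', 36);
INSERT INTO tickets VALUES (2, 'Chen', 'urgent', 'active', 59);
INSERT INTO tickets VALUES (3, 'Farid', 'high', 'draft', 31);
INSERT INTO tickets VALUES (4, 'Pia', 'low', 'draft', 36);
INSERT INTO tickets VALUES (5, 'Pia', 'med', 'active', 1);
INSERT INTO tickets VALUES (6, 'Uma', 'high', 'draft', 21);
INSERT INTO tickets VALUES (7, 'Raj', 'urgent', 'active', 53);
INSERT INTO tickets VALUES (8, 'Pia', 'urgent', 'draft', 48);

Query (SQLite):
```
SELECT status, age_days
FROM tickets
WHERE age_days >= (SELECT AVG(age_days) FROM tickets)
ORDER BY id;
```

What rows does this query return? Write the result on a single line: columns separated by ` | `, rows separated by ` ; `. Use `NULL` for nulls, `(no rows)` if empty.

archived | 36 ; active | 59 ; draft | 36 ; active | 53 ; draft | 48

Scalar subquery: AVG(age_days) over all tickets rows = 35.625.
Keep rows where age_days >= that value.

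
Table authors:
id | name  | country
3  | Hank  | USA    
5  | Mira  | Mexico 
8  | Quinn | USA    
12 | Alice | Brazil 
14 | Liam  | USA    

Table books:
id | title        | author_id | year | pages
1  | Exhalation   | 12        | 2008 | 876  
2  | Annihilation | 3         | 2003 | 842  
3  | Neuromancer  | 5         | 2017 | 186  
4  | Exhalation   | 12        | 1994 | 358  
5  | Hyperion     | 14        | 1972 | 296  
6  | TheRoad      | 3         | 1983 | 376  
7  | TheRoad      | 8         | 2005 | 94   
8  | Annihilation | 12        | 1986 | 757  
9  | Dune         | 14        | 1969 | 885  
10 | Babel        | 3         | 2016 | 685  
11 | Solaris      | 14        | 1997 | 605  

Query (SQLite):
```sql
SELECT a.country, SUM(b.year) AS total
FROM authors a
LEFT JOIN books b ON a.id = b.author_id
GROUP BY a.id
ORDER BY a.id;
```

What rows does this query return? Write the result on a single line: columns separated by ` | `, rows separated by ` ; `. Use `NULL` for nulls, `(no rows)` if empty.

USA | 6002 ; Mexico | 2017 ; USA | 2005 ; Brazil | 5988 ; USA | 5938

LEFT JOIN keeps every authors row; unmatched ones get NULL for books columns.
Group by authors.id and compute SUM(b.year). SUM over an all-NULL group is NULL.
  3: ids {2, 6, 10} → SUM(b.year)=6002
  5: ids {3} → SUM(b.year)=2017
  8: ids {7} → SUM(b.year)=2005
  12: ids {1, 4, 8} → SUM(b.year)=5988
  14: ids {5, 9, 11} → SUM(b.year)=5938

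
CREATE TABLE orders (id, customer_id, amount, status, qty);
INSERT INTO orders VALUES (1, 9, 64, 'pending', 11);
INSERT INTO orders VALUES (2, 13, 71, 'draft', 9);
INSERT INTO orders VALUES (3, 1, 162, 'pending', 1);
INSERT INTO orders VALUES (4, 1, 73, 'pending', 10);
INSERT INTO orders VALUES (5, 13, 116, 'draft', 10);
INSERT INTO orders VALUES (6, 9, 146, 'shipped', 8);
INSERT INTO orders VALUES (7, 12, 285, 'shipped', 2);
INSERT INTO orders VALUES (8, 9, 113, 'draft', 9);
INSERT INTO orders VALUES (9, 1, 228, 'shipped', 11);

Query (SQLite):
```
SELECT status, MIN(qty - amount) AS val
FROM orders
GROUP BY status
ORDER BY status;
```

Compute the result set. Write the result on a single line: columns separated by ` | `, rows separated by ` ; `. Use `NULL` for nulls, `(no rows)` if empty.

For each row compute qty - amount.
Group by status; take MIN of the expression per group.
  draft: ids {2, 5, 8} → MIN(qty - amount)=-106
  pending: ids {1, 3, 4} → MIN(qty - amount)=-161
  shipped: ids {6, 7, 9} → MIN(qty - amount)=-283

draft | -106 ; pending | -161 ; shipped | -283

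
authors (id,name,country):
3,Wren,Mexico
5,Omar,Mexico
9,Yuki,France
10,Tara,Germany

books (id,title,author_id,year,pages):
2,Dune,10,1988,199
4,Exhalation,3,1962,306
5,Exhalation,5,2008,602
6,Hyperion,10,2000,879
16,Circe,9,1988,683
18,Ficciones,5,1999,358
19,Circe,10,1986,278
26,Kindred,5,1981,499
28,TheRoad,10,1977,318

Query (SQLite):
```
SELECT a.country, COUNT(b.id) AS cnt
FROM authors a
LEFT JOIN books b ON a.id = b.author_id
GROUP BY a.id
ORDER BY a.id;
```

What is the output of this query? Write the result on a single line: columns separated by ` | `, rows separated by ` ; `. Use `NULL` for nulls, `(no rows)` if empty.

LEFT JOIN keeps every authors row; unmatched ones get NULL for books columns.
Group by authors.id and compute COUNT(b.id). COUNT(col) of an all-NULL group is 0.
  3: ids {4} → COUNT(b.id)=1
  5: ids {5, 18, 26} → COUNT(b.id)=3
  9: ids {16} → COUNT(b.id)=1
  10: ids {2, 6, 19, 28} → COUNT(b.id)=4

Mexico | 1 ; Mexico | 3 ; France | 1 ; Germany | 4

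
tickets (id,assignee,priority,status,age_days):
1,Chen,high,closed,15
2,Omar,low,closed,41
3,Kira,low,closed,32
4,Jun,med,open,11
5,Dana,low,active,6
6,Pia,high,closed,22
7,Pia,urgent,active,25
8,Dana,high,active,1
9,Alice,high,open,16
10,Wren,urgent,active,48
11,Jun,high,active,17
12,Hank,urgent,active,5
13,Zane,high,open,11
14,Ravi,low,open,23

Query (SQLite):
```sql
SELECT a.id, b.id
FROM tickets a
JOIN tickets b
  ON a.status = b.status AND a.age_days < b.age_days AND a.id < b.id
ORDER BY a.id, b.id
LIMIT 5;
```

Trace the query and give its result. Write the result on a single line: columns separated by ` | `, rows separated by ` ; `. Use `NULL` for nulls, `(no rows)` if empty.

1 | 2 ; 1 | 3 ; 1 | 6 ; 4 | 9 ; 4 | 14

Pairs (a,b) with same status, a.age_days < b.age_days, a.id < b.id.
status groups: active:{5,7,8,10,11,12} closed:{1,2,3,6} open:{4,9,13,14}
Ordered by (a.id, b.id); first 5.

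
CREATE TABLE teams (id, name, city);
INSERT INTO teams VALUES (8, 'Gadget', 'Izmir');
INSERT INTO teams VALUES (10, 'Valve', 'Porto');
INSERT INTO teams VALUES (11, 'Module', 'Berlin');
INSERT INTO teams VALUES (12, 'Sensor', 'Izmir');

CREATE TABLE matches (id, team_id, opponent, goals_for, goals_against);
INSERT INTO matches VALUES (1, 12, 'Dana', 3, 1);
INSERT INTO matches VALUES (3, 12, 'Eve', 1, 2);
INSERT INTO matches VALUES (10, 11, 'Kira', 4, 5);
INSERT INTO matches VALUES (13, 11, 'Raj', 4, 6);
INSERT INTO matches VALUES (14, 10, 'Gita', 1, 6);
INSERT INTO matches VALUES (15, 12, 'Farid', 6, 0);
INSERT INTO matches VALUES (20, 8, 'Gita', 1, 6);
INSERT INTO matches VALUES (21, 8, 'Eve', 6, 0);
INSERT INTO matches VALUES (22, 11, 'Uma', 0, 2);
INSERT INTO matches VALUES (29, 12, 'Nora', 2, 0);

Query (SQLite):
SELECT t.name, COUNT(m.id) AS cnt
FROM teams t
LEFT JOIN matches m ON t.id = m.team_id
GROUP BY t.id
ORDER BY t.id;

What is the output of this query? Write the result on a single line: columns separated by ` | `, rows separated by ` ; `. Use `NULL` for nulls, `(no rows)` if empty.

Gadget | 2 ; Valve | 1 ; Module | 3 ; Sensor | 4

LEFT JOIN keeps every teams row; unmatched ones get NULL for matches columns.
Group by teams.id and compute COUNT(m.id). COUNT(col) of an all-NULL group is 0.
  8: ids {20, 21} → COUNT(m.id)=2
  10: ids {14} → COUNT(m.id)=1
  11: ids {10, 13, 22} → COUNT(m.id)=3
  12: ids {1, 3, 15, 29} → COUNT(m.id)=4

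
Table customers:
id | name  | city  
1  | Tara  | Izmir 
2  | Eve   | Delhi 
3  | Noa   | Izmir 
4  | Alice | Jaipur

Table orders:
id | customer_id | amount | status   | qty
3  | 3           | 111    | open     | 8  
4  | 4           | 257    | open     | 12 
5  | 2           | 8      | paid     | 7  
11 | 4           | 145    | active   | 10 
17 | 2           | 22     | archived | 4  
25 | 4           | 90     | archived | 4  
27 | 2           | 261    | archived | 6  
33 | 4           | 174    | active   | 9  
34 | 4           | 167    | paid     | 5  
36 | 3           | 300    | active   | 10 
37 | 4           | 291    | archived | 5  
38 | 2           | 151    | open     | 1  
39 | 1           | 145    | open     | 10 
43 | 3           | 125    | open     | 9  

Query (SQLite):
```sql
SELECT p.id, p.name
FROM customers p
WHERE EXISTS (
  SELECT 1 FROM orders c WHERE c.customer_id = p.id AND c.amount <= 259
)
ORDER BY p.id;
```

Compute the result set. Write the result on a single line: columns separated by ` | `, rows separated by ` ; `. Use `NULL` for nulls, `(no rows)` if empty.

1 | Tara ; 2 | Eve ; 3 | Noa ; 4 | Alice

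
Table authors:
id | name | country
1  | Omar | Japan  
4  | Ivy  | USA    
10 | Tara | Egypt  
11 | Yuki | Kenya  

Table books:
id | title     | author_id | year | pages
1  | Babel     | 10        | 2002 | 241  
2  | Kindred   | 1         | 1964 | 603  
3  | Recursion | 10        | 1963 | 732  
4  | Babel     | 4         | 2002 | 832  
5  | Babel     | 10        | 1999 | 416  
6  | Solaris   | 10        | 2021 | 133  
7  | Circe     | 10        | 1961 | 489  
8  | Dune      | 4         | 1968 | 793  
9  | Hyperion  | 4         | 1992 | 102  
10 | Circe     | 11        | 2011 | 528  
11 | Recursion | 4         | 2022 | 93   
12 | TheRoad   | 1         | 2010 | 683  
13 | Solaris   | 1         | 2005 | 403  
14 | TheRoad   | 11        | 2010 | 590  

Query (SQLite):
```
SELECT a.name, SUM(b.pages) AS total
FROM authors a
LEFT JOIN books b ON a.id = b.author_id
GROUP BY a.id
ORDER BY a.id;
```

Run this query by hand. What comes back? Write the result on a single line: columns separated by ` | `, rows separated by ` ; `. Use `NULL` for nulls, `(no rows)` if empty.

LEFT JOIN keeps every authors row; unmatched ones get NULL for books columns.
Group by authors.id and compute SUM(b.pages). SUM over an all-NULL group is NULL.
  1: ids {2, 12, 13} → SUM(b.pages)=1689
  4: ids {4, 8, 9, 11} → SUM(b.pages)=1820
  10: ids {1, 3, 5, 6, 7} → SUM(b.pages)=2011
  11: ids {10, 14} → SUM(b.pages)=1118

Omar | 1689 ; Ivy | 1820 ; Tara | 2011 ; Yuki | 1118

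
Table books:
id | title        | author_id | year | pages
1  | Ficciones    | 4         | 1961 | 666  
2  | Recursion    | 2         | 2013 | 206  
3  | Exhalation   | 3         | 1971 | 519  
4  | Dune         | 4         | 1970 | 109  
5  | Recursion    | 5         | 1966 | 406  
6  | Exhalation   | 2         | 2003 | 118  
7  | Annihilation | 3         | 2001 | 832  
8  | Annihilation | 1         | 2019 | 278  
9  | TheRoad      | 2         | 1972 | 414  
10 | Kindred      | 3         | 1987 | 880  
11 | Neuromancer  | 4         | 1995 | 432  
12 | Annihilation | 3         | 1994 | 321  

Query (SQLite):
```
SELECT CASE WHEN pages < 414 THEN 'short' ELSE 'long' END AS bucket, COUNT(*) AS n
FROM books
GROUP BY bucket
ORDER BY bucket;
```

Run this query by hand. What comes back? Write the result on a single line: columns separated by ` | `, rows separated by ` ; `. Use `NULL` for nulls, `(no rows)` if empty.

Bucket rows by pages < 414 → 'short' else 'long'; count each bucket.

long | 6 ; short | 6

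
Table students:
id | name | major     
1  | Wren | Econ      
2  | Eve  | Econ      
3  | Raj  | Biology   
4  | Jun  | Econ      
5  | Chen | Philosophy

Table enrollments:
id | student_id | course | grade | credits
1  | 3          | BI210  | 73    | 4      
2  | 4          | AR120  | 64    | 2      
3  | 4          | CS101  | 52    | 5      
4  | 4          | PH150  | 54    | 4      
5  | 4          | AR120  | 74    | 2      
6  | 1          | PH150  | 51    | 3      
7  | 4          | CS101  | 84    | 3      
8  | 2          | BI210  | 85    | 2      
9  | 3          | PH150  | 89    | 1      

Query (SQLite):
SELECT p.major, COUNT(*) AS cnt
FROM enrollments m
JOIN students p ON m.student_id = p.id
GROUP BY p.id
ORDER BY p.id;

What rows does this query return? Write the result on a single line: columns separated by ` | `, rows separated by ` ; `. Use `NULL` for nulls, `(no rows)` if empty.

Econ | 1 ; Econ | 1 ; Biology | 2 ; Econ | 5

Join each enrollments row to its students via student_id.
Group joined rows by students.id; compute COUNT(*) per group.
  1: ids {6} → COUNT(*)=1
  2: ids {8} → COUNT(*)=1
  3: ids {1, 9} → COUNT(*)=2
  4: ids {2, 3, 4, 5, 7} → COUNT(*)=5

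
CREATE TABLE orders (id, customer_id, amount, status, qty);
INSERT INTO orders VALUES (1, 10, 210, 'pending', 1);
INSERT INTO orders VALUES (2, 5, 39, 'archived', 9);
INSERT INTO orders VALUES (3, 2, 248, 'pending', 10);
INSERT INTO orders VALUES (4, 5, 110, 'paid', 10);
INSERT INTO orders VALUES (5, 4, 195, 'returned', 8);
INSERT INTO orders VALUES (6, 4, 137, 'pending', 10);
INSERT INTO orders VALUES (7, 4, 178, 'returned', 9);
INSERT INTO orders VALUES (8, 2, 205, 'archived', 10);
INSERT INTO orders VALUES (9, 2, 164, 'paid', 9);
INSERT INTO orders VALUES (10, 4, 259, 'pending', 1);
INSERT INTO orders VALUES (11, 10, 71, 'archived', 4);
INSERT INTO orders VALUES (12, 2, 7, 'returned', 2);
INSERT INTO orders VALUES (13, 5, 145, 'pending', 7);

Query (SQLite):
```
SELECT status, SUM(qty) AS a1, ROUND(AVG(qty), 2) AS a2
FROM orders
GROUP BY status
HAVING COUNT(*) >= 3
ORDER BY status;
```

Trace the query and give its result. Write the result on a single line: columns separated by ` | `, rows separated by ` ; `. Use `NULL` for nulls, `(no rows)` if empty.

archived | 23 | 7.67 ; pending | 29 | 5.8 ; returned | 19 | 6.33

Group orders by status.
Per group compute: SUM(qty), ROUND(AVG(qty), 2).
HAVING: drop groups with fewer than 3 rows.
  archived: ids {2, 8, 11} → SUM(qty)=23, ROUND(AVG(qty), 2)=7.67
  paid: ids {4, 9} → SUM(qty)=19, ROUND(AVG(qty), 2)=9.5
  pending: ids {1, 3, 6, 10, 13} → SUM(qty)=29, ROUND(AVG(qty), 2)=5.8
  returned: ids {5, 7, 12} → SUM(qty)=19, ROUND(AVG(qty), 2)=6.33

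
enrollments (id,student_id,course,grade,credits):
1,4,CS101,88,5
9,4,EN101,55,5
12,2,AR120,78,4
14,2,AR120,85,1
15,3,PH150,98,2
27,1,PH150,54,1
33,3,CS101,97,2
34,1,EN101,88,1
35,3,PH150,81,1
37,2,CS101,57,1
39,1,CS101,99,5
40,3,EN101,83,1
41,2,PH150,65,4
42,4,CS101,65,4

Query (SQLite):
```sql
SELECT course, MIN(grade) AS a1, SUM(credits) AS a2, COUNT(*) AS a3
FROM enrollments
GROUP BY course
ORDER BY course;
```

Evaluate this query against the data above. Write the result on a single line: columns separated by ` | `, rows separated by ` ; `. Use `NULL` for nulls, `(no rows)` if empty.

Group enrollments by course.
Per group compute: MIN(grade), SUM(credits), COUNT(*).
  AR120: ids {12, 14} → MIN(grade)=78, SUM(credits)=5, COUNT(*)=2
  CS101: ids {1, 33, 37, 39, 42} → MIN(grade)=57, SUM(credits)=17, COUNT(*)=5
  EN101: ids {9, 34, 40} → MIN(grade)=55, SUM(credits)=7, COUNT(*)=3
  PH150: ids {15, 27, 35, 41} → MIN(grade)=54, SUM(credits)=8, COUNT(*)=4

AR120 | 78 | 5 | 2 ; CS101 | 57 | 17 | 5 ; EN101 | 55 | 7 | 3 ; PH150 | 54 | 8 | 4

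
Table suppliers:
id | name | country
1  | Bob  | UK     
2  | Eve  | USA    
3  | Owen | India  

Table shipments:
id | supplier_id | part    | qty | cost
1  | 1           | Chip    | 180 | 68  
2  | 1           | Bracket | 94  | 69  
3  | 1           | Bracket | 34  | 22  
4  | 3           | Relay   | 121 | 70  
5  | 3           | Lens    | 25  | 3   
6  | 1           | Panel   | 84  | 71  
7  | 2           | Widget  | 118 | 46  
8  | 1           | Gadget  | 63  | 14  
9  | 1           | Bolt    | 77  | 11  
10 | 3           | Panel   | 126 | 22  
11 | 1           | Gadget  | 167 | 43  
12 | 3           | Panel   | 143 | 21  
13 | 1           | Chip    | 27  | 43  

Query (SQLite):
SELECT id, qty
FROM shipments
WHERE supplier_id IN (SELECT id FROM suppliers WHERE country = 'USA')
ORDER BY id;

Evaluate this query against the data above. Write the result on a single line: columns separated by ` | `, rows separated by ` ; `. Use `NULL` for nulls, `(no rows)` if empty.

Inner query: suppliers.id where country = 'USA'.
Outer: keep shipments rows whose supplier_id is in that set.
Inner query → {2}

7 | 118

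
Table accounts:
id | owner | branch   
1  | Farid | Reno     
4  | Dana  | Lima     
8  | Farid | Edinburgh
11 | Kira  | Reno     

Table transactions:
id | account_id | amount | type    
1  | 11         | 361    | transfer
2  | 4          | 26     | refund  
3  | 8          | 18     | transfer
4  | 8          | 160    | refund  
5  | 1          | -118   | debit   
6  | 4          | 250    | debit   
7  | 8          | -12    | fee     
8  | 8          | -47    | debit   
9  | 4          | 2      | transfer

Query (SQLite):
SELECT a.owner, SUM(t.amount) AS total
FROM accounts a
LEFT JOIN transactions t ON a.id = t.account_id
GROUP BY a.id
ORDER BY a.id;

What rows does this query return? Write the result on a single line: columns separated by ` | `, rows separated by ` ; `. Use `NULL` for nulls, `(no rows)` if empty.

Farid | -118 ; Dana | 278 ; Farid | 119 ; Kira | 361

LEFT JOIN keeps every accounts row; unmatched ones get NULL for transactions columns.
Group by accounts.id and compute SUM(t.amount). SUM over an all-NULL group is NULL.
  1: ids {5} → SUM(t.amount)=-118
  4: ids {2, 6, 9} → SUM(t.amount)=278
  8: ids {3, 4, 7, 8} → SUM(t.amount)=119
  11: ids {1} → SUM(t.amount)=361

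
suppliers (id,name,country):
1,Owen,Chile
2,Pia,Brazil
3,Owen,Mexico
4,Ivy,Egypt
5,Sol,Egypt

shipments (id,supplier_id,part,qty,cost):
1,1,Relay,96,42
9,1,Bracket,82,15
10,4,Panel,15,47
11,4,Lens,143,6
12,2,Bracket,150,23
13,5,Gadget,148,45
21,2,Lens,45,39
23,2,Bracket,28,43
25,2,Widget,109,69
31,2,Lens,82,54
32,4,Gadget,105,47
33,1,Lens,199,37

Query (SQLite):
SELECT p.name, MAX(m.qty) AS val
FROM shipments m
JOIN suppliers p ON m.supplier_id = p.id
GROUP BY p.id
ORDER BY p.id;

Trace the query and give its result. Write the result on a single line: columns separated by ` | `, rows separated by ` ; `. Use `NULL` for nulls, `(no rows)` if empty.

Owen | 199 ; Pia | 150 ; Ivy | 143 ; Sol | 148

Join each shipments row to its suppliers via supplier_id.
Group joined rows by suppliers.id; compute MAX(m.qty) per group.
  1: ids {1, 9, 33} → MAX(m.qty)=199
  2: ids {12, 21, 23, 25, 31} → MAX(m.qty)=150
  4: ids {10, 11, 32} → MAX(m.qty)=143
  5: ids {13} → MAX(m.qty)=148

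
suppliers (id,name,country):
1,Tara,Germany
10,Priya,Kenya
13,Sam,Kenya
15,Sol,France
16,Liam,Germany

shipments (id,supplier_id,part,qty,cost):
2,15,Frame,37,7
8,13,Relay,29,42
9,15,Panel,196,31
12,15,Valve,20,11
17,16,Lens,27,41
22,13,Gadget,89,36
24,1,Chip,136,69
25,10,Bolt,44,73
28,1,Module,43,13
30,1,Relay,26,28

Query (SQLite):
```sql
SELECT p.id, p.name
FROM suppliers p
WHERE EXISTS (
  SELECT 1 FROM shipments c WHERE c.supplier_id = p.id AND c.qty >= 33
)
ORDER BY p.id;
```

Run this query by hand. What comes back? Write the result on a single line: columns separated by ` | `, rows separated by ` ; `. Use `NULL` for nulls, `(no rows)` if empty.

1 | Tara ; 10 | Priya ; 13 | Sam ; 15 | Sol

For each suppliers row, check whether any shipments with matching supplier_id has qty >= 33.
Keep rows where that is true.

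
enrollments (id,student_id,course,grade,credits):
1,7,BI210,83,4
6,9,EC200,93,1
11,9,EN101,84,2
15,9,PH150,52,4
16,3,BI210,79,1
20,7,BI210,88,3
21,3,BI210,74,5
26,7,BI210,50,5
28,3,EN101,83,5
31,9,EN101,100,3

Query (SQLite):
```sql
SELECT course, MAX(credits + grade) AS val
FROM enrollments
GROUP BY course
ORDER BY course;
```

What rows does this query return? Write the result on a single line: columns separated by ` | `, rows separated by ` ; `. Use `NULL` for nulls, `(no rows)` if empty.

For each row compute credits + grade.
Group by course; take MAX of the expression per group.
  BI210: ids {1, 16, 20, 21, 26} → MAX(credits + grade)=91
  EC200: ids {6} → MAX(credits + grade)=94
  EN101: ids {11, 28, 31} → MAX(credits + grade)=103
  PH150: ids {15} → MAX(credits + grade)=56

BI210 | 91 ; EC200 | 94 ; EN101 | 103 ; PH150 | 56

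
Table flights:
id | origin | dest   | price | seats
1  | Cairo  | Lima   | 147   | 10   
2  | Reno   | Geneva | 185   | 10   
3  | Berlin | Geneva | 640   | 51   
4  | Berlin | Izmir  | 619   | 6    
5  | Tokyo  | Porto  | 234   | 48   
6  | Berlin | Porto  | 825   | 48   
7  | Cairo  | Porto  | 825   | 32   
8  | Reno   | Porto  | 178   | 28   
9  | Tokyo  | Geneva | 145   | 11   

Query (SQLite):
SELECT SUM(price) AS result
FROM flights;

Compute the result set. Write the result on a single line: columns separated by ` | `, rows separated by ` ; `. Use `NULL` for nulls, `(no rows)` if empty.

3798

All price values: [147, 185, 640, 619, 234, 825, 825, 178, 145].
SUM of non-NULL values = 3798.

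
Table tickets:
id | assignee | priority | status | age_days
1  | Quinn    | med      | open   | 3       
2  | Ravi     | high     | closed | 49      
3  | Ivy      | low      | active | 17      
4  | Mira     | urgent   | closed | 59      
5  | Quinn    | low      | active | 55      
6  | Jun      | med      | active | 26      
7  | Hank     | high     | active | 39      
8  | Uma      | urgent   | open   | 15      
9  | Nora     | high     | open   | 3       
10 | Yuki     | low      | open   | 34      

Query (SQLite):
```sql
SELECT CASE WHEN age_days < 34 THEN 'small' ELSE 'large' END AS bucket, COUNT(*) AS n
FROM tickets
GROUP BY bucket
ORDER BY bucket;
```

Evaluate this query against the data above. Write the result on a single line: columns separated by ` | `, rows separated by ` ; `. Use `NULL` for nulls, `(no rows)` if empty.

Bucket rows by age_days < 34 → 'small' else 'large'; count each bucket.

large | 5 ; small | 5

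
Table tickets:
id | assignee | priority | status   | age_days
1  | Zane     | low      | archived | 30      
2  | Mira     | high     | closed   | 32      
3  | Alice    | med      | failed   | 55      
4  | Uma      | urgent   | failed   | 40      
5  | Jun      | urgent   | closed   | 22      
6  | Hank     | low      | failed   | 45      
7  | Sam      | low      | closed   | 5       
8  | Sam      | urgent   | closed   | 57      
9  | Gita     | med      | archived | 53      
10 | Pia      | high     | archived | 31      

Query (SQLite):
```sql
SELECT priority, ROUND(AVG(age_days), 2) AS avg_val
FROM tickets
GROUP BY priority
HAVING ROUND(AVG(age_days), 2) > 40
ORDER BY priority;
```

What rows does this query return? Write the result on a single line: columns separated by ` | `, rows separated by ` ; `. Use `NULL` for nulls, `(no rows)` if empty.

med | 54

Partition tickets by priority; compute ROUND(AVG(age_days), 2) within each group.
HAVING: keep groups where ROUND(AVG(age_days), 2) > 40.
  high: ids {2, 10} → ROUND(AVG(age_days), 2)=31.5
  low: ids {1, 6, 7} → ROUND(AVG(age_days), 2)=26.67
  med: ids {3, 9} → ROUND(AVG(age_days), 2)=54
  urgent: ids {4, 5, 8} → ROUND(AVG(age_days), 2)=39.67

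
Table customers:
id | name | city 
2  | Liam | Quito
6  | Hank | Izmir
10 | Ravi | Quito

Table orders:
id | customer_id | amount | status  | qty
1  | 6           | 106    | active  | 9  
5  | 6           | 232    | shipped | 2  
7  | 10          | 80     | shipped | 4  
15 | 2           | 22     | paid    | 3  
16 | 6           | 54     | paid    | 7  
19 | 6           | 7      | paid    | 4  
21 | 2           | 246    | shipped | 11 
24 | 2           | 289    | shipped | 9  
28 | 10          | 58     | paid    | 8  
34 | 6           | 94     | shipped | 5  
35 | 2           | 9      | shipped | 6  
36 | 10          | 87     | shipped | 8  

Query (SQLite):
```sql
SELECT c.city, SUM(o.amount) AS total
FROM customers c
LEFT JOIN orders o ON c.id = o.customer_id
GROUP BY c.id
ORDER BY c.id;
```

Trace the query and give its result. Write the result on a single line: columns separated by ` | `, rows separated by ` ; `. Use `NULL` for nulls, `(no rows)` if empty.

Quito | 566 ; Izmir | 493 ; Quito | 225

LEFT JOIN keeps every customers row; unmatched ones get NULL for orders columns.
Group by customers.id and compute SUM(o.amount). SUM over an all-NULL group is NULL.
  2: ids {15, 21, 24, 35} → SUM(o.amount)=566
  6: ids {1, 5, 16, 19, 34} → SUM(o.amount)=493
  10: ids {7, 28, 36} → SUM(o.amount)=225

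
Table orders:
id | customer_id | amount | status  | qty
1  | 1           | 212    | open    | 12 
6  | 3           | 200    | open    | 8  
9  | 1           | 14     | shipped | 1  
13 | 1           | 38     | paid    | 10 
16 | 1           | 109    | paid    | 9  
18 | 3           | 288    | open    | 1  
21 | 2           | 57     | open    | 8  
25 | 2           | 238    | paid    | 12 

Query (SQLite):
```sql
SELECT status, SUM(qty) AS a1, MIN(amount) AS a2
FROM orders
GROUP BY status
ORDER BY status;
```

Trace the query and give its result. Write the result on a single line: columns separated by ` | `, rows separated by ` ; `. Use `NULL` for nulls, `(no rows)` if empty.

open | 29 | 57 ; paid | 31 | 38 ; shipped | 1 | 14

Group orders by status.
Per group compute: SUM(qty), MIN(amount).
  open: ids {1, 6, 18, 21} → SUM(qty)=29, MIN(amount)=57
  paid: ids {13, 16, 25} → SUM(qty)=31, MIN(amount)=38
  shipped: ids {9} → SUM(qty)=1, MIN(amount)=14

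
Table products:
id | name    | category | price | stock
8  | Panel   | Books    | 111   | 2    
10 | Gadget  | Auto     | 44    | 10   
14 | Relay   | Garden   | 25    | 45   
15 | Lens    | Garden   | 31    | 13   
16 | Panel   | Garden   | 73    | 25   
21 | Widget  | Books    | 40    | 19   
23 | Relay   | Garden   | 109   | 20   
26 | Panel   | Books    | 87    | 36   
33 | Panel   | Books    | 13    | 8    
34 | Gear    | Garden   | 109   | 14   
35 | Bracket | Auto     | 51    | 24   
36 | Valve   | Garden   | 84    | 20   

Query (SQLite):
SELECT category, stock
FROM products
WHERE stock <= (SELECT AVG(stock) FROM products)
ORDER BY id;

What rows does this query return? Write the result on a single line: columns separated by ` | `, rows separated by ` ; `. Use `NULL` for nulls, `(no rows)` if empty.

Books | 2 ; Auto | 10 ; Garden | 13 ; Books | 19 ; Books | 8 ; Garden | 14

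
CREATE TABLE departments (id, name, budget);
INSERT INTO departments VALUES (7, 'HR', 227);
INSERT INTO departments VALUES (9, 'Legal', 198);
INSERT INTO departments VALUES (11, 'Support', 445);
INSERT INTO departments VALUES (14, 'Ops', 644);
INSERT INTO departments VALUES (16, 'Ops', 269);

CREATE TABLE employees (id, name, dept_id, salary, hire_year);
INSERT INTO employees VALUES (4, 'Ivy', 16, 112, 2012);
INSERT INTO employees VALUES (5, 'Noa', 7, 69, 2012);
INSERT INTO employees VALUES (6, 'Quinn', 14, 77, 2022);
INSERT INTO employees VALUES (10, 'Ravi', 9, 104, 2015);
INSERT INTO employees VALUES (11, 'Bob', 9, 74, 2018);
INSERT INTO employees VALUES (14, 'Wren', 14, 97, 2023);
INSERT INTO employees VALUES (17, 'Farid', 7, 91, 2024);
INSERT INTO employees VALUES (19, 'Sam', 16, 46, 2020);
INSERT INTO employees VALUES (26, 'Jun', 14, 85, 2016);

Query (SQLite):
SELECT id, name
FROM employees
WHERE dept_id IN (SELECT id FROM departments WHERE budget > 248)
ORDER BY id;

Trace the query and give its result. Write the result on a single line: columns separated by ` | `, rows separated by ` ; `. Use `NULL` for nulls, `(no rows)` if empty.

4 | Ivy ; 6 | Quinn ; 14 | Wren ; 19 | Sam ; 26 | Jun

Inner query: departments.id where budget > 248.
Outer: keep employees rows whose dept_id is in that set.
Inner query → {11, 14, 16}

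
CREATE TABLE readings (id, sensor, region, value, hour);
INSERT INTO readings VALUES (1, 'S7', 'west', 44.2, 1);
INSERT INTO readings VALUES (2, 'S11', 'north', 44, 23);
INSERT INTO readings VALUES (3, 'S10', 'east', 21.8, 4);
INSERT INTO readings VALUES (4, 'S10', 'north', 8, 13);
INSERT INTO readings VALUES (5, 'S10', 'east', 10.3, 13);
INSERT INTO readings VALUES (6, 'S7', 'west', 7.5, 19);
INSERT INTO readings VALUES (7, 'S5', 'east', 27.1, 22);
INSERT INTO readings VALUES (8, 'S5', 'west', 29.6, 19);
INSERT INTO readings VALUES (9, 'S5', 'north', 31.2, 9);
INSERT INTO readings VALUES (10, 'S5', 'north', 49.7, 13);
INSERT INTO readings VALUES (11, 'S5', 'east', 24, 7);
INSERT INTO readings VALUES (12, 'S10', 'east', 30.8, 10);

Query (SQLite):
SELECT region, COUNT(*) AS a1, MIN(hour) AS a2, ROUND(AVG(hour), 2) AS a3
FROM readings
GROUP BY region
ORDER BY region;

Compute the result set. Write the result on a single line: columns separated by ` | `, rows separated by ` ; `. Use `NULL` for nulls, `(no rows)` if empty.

east | 5 | 4 | 11.2 ; north | 4 | 9 | 14.5 ; west | 3 | 1 | 13

Group readings by region.
Per group compute: COUNT(*), MIN(hour), ROUND(AVG(hour), 2).
  east: ids {3, 5, 7, 11, 12} → COUNT(*)=5, MIN(hour)=4, ROUND(AVG(hour), 2)=11.2
  north: ids {2, 4, 9, 10} → COUNT(*)=4, MIN(hour)=9, ROUND(AVG(hour), 2)=14.5
  west: ids {1, 6, 8} → COUNT(*)=3, MIN(hour)=1, ROUND(AVG(hour), 2)=13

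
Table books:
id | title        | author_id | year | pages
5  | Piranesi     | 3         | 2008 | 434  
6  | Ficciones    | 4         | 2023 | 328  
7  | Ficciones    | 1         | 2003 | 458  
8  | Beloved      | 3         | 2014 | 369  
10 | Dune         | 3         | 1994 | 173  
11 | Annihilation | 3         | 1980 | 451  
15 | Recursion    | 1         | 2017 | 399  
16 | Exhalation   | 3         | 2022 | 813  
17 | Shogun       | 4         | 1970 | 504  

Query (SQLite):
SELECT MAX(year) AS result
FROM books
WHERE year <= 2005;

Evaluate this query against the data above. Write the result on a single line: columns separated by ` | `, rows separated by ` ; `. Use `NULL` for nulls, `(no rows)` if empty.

2003

Rows where year <= 2005 → year values: [2003, 1994, 1980, 1970].
MAX of non-NULL values = 2003.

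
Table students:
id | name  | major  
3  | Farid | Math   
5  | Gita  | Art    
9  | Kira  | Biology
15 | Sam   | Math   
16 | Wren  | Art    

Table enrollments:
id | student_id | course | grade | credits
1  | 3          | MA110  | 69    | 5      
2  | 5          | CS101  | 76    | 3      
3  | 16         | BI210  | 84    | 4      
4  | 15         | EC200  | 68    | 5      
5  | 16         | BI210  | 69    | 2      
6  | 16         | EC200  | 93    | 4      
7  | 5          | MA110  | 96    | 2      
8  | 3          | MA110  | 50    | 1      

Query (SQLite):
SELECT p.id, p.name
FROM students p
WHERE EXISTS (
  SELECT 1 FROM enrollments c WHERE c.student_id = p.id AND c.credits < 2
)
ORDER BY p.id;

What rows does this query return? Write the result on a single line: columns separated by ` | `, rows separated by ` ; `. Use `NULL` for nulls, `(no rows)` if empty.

For each students row, check whether any enrollments with matching student_id has credits < 2.
Keep rows where that is true.

3 | Farid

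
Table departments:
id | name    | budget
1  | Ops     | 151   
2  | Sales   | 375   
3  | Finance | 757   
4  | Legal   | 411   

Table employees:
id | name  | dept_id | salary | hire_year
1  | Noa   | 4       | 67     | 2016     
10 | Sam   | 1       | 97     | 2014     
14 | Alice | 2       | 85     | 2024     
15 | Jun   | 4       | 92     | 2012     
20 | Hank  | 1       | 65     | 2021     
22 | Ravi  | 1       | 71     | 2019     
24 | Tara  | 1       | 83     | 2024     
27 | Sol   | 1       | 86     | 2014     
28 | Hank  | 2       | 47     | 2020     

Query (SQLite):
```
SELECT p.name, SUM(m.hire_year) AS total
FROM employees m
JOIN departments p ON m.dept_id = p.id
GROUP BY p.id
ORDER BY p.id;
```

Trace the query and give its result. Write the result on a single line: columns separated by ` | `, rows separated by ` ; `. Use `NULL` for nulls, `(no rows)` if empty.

Ops | 10092 ; Sales | 4044 ; Legal | 4028

Join each employees row to its departments via dept_id.
Group joined rows by departments.id; compute SUM(m.hire_year) per group.
  1: ids {10, 20, 22, 24, 27} → SUM(m.hire_year)=10092
  2: ids {14, 28} → SUM(m.hire_year)=4044
  4: ids {1, 15} → SUM(m.hire_year)=4028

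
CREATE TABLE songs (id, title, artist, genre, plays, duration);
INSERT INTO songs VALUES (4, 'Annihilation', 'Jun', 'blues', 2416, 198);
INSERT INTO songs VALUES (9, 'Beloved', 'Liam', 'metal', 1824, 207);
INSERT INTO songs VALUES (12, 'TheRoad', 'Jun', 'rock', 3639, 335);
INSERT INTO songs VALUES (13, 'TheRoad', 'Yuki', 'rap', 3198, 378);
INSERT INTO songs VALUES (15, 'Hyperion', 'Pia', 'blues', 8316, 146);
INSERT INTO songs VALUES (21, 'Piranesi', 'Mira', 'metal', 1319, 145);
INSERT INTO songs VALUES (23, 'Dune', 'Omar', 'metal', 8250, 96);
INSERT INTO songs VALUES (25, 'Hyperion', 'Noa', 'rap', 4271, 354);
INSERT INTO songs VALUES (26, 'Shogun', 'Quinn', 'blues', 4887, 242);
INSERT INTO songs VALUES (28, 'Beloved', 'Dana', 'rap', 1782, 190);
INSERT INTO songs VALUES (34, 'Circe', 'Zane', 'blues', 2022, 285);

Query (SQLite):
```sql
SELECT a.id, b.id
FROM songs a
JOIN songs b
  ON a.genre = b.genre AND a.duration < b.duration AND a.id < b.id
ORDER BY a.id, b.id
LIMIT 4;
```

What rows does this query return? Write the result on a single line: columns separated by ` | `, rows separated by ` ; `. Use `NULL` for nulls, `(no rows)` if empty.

4 | 26 ; 4 | 34 ; 15 | 26 ; 15 | 34

Pairs (a,b) with same genre, a.duration < b.duration, a.id < b.id.
genre groups: blues:{4,15,26,34} metal:{9,21,23} rap:{13,25,28} rock:{12}
Ordered by (a.id, b.id); first 4.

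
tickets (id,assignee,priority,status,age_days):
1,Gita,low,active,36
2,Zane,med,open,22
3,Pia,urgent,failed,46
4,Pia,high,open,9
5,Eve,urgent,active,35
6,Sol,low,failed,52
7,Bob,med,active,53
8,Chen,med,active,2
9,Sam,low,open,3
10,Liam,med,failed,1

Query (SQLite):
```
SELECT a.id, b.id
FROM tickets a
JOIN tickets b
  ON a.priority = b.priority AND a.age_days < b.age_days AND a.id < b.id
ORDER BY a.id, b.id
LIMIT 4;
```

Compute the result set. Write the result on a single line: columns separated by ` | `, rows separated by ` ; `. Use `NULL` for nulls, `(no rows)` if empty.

1 | 6 ; 2 | 7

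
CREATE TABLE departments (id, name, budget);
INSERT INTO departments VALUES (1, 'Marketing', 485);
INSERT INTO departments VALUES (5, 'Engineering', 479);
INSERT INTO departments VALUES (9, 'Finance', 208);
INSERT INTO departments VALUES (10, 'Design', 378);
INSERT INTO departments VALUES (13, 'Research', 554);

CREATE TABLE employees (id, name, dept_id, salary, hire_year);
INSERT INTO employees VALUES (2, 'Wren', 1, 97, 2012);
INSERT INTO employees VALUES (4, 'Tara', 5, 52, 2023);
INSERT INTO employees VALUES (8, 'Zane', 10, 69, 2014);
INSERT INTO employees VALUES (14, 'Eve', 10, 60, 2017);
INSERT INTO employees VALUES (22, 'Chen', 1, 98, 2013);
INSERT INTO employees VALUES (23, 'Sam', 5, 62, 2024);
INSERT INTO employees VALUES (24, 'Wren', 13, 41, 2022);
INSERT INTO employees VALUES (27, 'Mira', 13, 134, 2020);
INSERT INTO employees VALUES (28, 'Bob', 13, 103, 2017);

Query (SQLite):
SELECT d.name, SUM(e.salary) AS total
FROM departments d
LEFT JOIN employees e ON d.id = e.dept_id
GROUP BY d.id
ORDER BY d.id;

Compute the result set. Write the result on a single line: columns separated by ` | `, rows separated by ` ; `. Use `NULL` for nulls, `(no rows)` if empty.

Marketing | 195 ; Engineering | 114 ; Finance | NULL ; Design | 129 ; Research | 278

LEFT JOIN keeps every departments row; unmatched ones get NULL for employees columns.
Group by departments.id and compute SUM(e.salary). SUM over an all-NULL group is NULL.
  1: ids {2, 22} → SUM(e.salary)=195
  5: ids {4, 23} → SUM(e.salary)=114
  9: ids {—} → SUM(e.salary)=NULL
  10: ids {8, 14} → SUM(e.salary)=129
  13: ids {24, 27, 28} → SUM(e.salary)=278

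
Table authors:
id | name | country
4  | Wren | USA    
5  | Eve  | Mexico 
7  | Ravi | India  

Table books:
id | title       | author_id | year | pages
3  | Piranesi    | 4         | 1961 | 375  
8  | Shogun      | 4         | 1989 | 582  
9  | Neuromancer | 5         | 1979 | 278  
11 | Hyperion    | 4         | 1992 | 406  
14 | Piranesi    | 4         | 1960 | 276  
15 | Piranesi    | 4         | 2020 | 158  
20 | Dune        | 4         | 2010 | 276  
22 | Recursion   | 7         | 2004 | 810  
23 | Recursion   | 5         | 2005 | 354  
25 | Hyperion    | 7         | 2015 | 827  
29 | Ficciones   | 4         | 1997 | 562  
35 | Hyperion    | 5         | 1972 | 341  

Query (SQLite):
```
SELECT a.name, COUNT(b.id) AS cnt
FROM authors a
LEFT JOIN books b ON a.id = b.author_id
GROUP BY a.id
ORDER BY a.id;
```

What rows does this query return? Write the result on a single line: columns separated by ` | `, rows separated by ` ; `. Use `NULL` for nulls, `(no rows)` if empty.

LEFT JOIN keeps every authors row; unmatched ones get NULL for books columns.
Group by authors.id and compute COUNT(b.id). COUNT(col) of an all-NULL group is 0.
  4: ids {3, 8, 11, 14, 15, 20, 29} → COUNT(b.id)=7
  5: ids {9, 23, 35} → COUNT(b.id)=3
  7: ids {22, 25} → COUNT(b.id)=2

Wren | 7 ; Eve | 3 ; Ravi | 2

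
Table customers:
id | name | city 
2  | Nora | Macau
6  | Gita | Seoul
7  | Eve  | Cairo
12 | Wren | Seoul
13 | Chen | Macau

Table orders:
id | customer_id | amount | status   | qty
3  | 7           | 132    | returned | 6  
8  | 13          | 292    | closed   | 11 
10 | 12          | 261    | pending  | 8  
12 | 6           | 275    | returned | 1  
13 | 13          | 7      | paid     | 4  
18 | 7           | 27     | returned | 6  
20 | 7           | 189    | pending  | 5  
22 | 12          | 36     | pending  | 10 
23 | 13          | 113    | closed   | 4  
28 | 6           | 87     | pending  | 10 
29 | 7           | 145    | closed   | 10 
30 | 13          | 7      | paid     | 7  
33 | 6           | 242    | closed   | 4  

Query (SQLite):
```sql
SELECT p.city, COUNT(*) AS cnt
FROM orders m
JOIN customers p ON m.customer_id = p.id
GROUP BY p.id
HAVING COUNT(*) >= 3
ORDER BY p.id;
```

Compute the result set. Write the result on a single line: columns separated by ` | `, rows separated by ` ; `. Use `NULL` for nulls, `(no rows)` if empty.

Join each orders row to its customers via customer_id.
Group joined rows by customers.id; compute COUNT(*) per group.
HAVING: keep groups with count ≥ 3.
  6: ids {12, 28, 33} → COUNT(*)=3
  7: ids {3, 18, 20, 29} → COUNT(*)=4
  12: ids {10, 22} → COUNT(*)=2
  13: ids {8, 13, 23, 30} → COUNT(*)=4

Seoul | 3 ; Cairo | 4 ; Macau | 4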